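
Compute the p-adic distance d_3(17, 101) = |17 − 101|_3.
d_3(17, 101) = 1/3

Step 1 — x − y = 17 − 101 = -84. Step 2 — v_3(-84) = 1 (factor: -84 = −(3^1 · 28); the sign does not affect v_p). Step 3 — |x − y|_3 = 3^{-1} = 1/3.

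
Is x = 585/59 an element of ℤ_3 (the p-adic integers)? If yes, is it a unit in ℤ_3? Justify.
x ∈ ℤ_3 but not a unit; v_3(x) = 2 > 0

ℤ_3 = {x ∈ ℚ_3 : v_3(x) ≥ 0} and ℤ_3^× = {x ∈ ℤ_3 : v_3(x) = 0}. Here v_3(585/59) = v_3(num) − v_3(den) = 2; compare against these criteria.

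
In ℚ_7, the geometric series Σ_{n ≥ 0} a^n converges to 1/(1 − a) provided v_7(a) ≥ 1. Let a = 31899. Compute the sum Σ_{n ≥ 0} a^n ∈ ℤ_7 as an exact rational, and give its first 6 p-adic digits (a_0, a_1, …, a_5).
Σ a^n = 1/(1 − a) = -1/31898;  first 6 digits = (1, 0, 0, 2, 6, 1)

v_7(a) = 3 ≥ 1, so the series converges in ℤ_7 to 1/(1 − a) = 1/(1 − 31899) = -1/31898. Expand this rational in ℤ_7: compute digits iteratively via d_i = x_i mod 7, x_{i+1} = (x_i − d_i)/7. The first 6 digits are (1, 0, 0, 2, 6, 1).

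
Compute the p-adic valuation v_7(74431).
v_7(74431) = 4

v_7(n) is the largest exponent k such that 7^k divides n. Factor out: 74431 = 7^4 · 31. (Sign doesn't affect v_p.) So v_7(74431) = 4.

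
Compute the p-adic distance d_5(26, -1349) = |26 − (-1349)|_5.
d_5(26, -1349) = 1/125

Step 1 — x − y = 26 − (-1349) = 1375. Step 2 — v_5(1375) = 3 (factor: 1375 = (5^3 · 11); the sign does not affect v_p). Step 3 — |x − y|_5 = 5^{-3} = 1/125.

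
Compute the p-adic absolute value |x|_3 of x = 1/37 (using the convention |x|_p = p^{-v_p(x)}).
|1/37|_3 = 1

Step 1 — compute v_3(x) by factoring powers of 3 out of the numerator and denominator: v_3(1/37) = 0. Step 2 — apply |x|_p = p^{-v_p(x)} = 3^{0} = 1.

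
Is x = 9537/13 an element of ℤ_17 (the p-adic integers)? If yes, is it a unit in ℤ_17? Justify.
x ∈ ℤ_17 but not a unit; v_17(x) = 2 > 0

ℤ_17 = {x ∈ ℚ_17 : v_17(x) ≥ 0} and ℤ_17^× = {x ∈ ℤ_17 : v_17(x) = 0}. Here v_17(9537/13) = v_17(num) − v_17(den) = 2; compare against these criteria.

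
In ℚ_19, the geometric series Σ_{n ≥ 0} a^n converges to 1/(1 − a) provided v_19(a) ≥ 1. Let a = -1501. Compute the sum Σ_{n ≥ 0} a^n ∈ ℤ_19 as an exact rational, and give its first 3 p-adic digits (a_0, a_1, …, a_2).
Σ a^n = 1/(1 − a) = 1/1502;  first 3 digits = (1, 16, 4)

v_19(a) = 1 ≥ 1, so the series converges in ℤ_19 to 1/(1 − a) = 1/(1 − (-1501)) = 1/1502. Expand this rational in ℤ_19: compute digits iteratively via d_i = x_i mod 19, x_{i+1} = (x_i − d_i)/19. The first 3 digits are (1, 16, 4).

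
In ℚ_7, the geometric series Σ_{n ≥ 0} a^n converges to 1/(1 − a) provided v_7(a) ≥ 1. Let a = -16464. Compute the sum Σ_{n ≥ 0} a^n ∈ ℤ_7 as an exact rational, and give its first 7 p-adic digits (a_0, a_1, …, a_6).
Σ a^n = 1/(1 − a) = 1/16465;  first 7 digits = (1, 0, 0, 1, 0, 6, 0)

v_7(a) = 3 ≥ 1, so the series converges in ℤ_7 to 1/(1 − a) = 1/(1 − (-16464)) = 1/16465. Expand this rational in ℤ_7: compute digits iteratively via d_i = x_i mod 7, x_{i+1} = (x_i − d_i)/7. The first 7 digits are (1, 0, 0, 1, 0, 6, 0).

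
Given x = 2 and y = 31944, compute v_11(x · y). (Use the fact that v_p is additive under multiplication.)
v_11(63888) = 3

v_p(x) = 0 (factor: 2 = 11^0 · 2); v_p(y) = 3 (factor: 31944 = 11^3 · 24). Additivity: v_p(xy) = v_p(x) + v_p(y) = 0 + 3 = 3. (Direct check: xy = 63888 = 11^3 · (48).)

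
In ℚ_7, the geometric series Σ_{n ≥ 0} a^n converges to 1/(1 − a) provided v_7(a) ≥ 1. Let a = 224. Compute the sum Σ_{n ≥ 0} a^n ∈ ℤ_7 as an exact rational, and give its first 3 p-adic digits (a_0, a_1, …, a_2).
Σ a^n = 1/(1 − a) = -1/223;  first 3 digits = (1, 4, 6)

v_7(a) = 1 ≥ 1, so the series converges in ℤ_7 to 1/(1 − a) = 1/(1 − 224) = -1/223. Expand this rational in ℤ_7: compute digits iteratively via d_i = x_i mod 7, x_{i+1} = (x_i − d_i)/7. The first 3 digits are (1, 4, 6).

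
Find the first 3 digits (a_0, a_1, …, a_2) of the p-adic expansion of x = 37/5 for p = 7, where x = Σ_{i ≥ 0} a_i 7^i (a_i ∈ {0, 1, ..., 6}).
(a_0, …, a_2) = (6, 3, 1)

v_7(37/5) = 0 (numerator and denominator both coprime to 7), so x ∈ ℤ_7^×. Compute digits iteratively via a_i = x_i mod 7, x_{i+1} = (x_i − a_i)/7, with x_0 = x:
  x_0 = 37/5;  a_0 = 6;  x_1 = (x_0 − 6)/7 = 1/5
  x_1 = 1/5;  a_1 = 3;  x_2 = (x_1 − 3)/7 = -2/5
  x_2 = -2/5;  a_2 = 1;  x_3 = (x_2 − 1)/7 = -1/5
Digits: (6, 3, 1).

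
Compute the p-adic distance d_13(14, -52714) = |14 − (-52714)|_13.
d_13(14, -52714) = 1/2197

Step 1 — x − y = 14 − (-52714) = 52728. Step 2 — v_13(52728) = 3 (factor: 52728 = (13^3 · 24); the sign does not affect v_p). Step 3 — |x − y|_13 = 13^{-3} = 1/2197.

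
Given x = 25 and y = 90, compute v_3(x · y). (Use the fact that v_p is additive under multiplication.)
v_3(2250) = 2

v_p(x) = 0 (factor: 25 = 3^0 · 25); v_p(y) = 2 (factor: 90 = 3^2 · 10). Additivity: v_p(xy) = v_p(x) + v_p(y) = 0 + 2 = 2. (Direct check: xy = 2250 = 3^2 · (250).)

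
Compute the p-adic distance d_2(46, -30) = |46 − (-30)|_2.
d_2(46, -30) = 1/4

Step 1 — x − y = 46 − (-30) = 76. Step 2 — v_2(76) = 2 (factor: 76 = (2^2 · 19); the sign does not affect v_p). Step 3 — |x − y|_2 = 2^{-2} = 1/4.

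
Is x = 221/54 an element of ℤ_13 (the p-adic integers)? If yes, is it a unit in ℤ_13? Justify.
x ∈ ℤ_13 but not a unit; v_13(x) = 1 > 0

ℤ_13 = {x ∈ ℚ_13 : v_13(x) ≥ 0} and ℤ_13^× = {x ∈ ℤ_13 : v_13(x) = 0}. Here v_13(221/54) = v_13(num) − v_13(den) = 1; compare against these criteria.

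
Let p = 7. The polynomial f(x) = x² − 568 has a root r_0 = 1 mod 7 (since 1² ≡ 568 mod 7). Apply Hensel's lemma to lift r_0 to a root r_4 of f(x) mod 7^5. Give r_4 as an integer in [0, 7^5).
r_4 = 6189 (mod 16807)

Hensel's recurrence: r_{i+1} = r_i − f(r_i)·(f′(r_i))^{-1} mod 7^{i+2}, with f′(x) = 2x. Iterate:
  r_0 = 1 (mod 7)
  r_1 = 15 (mod 49)
  r_2 = 15 (mod 343)
  r_3 = 1387 (mod 2401)
  r_4 = 6189 (mod 16807)
Final: r_4 = 6189, and one checks f(r_4) ≡ 0 mod 7^5.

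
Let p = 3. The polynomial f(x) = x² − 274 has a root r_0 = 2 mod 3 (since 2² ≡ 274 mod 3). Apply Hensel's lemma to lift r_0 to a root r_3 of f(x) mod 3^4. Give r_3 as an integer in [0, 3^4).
r_3 = 29 (mod 81)

Hensel's recurrence: r_{i+1} = r_i − f(r_i)·(f′(r_i))^{-1} mod 3^{i+2}, with f′(x) = 2x. Iterate:
  r_0 = 2 (mod 3)
  r_1 = 2 (mod 9)
  r_2 = 2 (mod 27)
  r_3 = 29 (mod 81)
Final: r_3 = 29, and one checks f(r_3) ≡ 0 mod 3^4.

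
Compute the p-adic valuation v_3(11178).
v_3(11178) = 5

v_3(n) is the largest exponent k such that 3^k divides n. Factor out: 11178 = 3^5 · 46. (Sign doesn't affect v_p.) So v_3(11178) = 5.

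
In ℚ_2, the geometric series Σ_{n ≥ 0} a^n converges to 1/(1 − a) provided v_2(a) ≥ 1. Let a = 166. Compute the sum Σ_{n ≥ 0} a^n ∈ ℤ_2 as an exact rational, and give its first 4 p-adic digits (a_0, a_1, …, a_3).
Σ a^n = 1/(1 − a) = -1/165;  first 4 digits = (1, 1, 0, 0)

v_2(a) = 1 ≥ 1, so the series converges in ℤ_2 to 1/(1 − a) = 1/(1 − 166) = -1/165. Expand this rational in ℤ_2: compute digits iteratively via d_i = x_i mod 2, x_{i+1} = (x_i − d_i)/2. The first 4 digits are (1, 1, 0, 0).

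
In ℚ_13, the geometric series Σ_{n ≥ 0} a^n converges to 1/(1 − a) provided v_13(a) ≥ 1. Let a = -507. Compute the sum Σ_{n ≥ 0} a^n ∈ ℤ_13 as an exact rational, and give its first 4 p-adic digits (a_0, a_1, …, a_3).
Σ a^n = 1/(1 − a) = 1/508;  first 4 digits = (1, 0, 10, 12)

v_13(a) = 2 ≥ 1, so the series converges in ℤ_13 to 1/(1 − a) = 1/(1 − (-507)) = 1/508. Expand this rational in ℤ_13: compute digits iteratively via d_i = x_i mod 13, x_{i+1} = (x_i − d_i)/13. The first 4 digits are (1, 0, 10, 12).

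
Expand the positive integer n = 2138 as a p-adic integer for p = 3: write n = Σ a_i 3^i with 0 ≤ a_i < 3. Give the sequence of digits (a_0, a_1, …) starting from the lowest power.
(a_0, a_1, …) = (2, 1, 0, 1, 2, 2, 2)

Repeated division by 3 gives the digits low-to-high: 2138 = 2 + 1·3^1 + 1·3^3 + 2·3^4 + 2·3^5 + 2·3^6. Digit sequence: (2, 1, 0, 1, 2, 2, 2).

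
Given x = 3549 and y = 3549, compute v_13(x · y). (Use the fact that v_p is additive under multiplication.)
v_13(12595401) = 4

v_p(x) = 2 (factor: 3549 = 13^2 · 21); v_p(y) = 2 (factor: 3549 = 13^2 · 21). Additivity: v_p(xy) = v_p(x) + v_p(y) = 2 + 2 = 4. (Direct check: xy = 12595401 = 13^4 · (441).)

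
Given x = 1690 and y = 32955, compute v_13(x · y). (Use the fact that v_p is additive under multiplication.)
v_13(55693950) = 5

v_p(x) = 2 (factor: 1690 = 13^2 · 10); v_p(y) = 3 (factor: 32955 = 13^3 · 15). Additivity: v_p(xy) = v_p(x) + v_p(y) = 2 + 3 = 5. (Direct check: xy = 55693950 = 13^5 · (150).)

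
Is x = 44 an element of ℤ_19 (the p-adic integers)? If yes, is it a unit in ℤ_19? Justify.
x ∈ ℤ_19^× (unit); v_19(x) = 0

ℤ_19 = {x ∈ ℚ_19 : v_19(x) ≥ 0} and ℤ_19^× = {x ∈ ℤ_19 : v_19(x) = 0}. Here v_19(44) = v_19(num) − v_19(den) = 0; compare against these criteria.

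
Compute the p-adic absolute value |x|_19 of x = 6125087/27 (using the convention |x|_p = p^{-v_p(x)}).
|6125087/27|_19 = 1/130321

Step 1 — compute v_19(x) by factoring powers of 19 out of the numerator and denominator: v_19(6125087/27) = 4. Step 2 — apply |x|_p = p^{-v_p(x)} = 19^{-4} = 1/130321.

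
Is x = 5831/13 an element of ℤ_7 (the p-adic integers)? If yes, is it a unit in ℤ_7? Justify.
x ∈ ℤ_7 but not a unit; v_7(x) = 3 > 0

ℤ_7 = {x ∈ ℚ_7 : v_7(x) ≥ 0} and ℤ_7^× = {x ∈ ℤ_7 : v_7(x) = 0}. Here v_7(5831/13) = v_7(num) − v_7(den) = 3; compare against these criteria.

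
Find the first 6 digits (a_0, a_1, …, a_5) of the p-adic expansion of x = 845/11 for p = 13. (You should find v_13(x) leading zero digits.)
(a_0, …, a_5) = (0, 0, 4, 8, 10, 11)

v_13(845/11) = 2, so a_0 = ... = a_1 = 0. Factor out: x = 13^2 · u with u = 5/11 a unit in ℤ_13. Expand u iteratively via a_{v+i} = u_i mod 13, u_{i+1} = (u_i − a_{v+i})/13:
  u_0 = 5/11;  a_2 = 4;  u_1 = (u_0 − 4)/13 = -3/11
  u_1 = -3/11;  a_3 = 8;  u_2 = (u_1 − 8)/13 = -7/11
  u_2 = -7/11;  a_4 = 10;  u_3 = (u_2 − 10)/13 = -9/11
  u_3 = -9/11;  a_5 = 11;  u_4 = (u_3 − 11)/13 = -10/11
Digits: (0, 0, 4, 8, 10, 11).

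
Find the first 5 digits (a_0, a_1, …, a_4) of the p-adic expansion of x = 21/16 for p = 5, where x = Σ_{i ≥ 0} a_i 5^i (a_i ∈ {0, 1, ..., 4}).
(a_0, …, a_4) = (1, 1, 2, 3, 4)

v_5(21/16) = 0 (numerator and denominator both coprime to 5), so x ∈ ℤ_5^×. Compute digits iteratively via a_i = x_i mod 5, x_{i+1} = (x_i − a_i)/5, with x_0 = x:
  x_0 = 21/16;  a_0 = 1;  x_1 = (x_0 − 1)/5 = 1/16
  x_1 = 1/16;  a_1 = 1;  x_2 = (x_1 − 1)/5 = -3/16
  x_2 = -3/16;  a_2 = 2;  x_3 = (x_2 − 2)/5 = -7/16
  x_3 = -7/16;  a_3 = 3;  x_4 = (x_3 − 3)/5 = -11/16
  x_4 = -11/16;  a_4 = 4;  x_5 = (x_4 − 4)/5 = -15/16
Digits: (1, 1, 2, 3, 4).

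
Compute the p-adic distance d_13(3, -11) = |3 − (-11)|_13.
d_13(3, -11) = 1

Step 1 — x − y = 3 − (-11) = 14. Step 2 — v_13(14) = 0 (factor: 14 = (13^0 · 14); the sign does not affect v_p). Step 3 — |x − y|_13 = 13^{0} = 1.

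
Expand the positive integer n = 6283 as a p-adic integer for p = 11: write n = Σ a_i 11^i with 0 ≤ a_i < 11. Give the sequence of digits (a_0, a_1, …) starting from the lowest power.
(a_0, a_1, …) = (2, 10, 7, 4)

Repeated division by 11 gives the digits low-to-high: 6283 = 2 + 10·11^1 + 7·11^2 + 4·11^3. Digit sequence: (2, 10, 7, 4).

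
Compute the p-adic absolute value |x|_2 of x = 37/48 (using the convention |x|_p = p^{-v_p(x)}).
|37/48|_2 = 16

Step 1 — compute v_2(x) by factoring powers of 2 out of the numerator and denominator: v_2(37/48) = -4. Step 2 — apply |x|_p = p^{-v_p(x)} = 2^{4} = 16.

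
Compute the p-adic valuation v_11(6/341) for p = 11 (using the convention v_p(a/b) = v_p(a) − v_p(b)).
v_11(6/341) = -1

Factor powers of 11 from the numerator and denominator of the reduced fraction: 6 = 11^0 · 6 and 341 = 11^1 · 31. Apply v_p(a/b) = v_p(a) − v_p(b): v_11(6/341) = 0 − 1 = -1.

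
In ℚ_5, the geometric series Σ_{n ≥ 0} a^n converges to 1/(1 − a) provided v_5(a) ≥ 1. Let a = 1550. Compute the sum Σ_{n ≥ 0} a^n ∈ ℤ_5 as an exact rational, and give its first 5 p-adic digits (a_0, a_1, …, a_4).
Σ a^n = 1/(1 − a) = -1/1549;  first 5 digits = (1, 0, 2, 2, 1)

v_5(a) = 2 ≥ 1, so the series converges in ℤ_5 to 1/(1 − a) = 1/(1 − 1550) = -1/1549. Expand this rational in ℤ_5: compute digits iteratively via d_i = x_i mod 5, x_{i+1} = (x_i − d_i)/5. The first 5 digits are (1, 0, 2, 2, 1).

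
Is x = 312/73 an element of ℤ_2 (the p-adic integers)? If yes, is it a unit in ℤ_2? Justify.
x ∈ ℤ_2 but not a unit; v_2(x) = 3 > 0

ℤ_2 = {x ∈ ℚ_2 : v_2(x) ≥ 0} and ℤ_2^× = {x ∈ ℤ_2 : v_2(x) = 0}. Here v_2(312/73) = v_2(num) − v_2(den) = 3; compare against these criteria.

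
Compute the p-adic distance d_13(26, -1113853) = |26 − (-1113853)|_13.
d_13(26, -1113853) = 1/371293

Step 1 — x − y = 26 − (-1113853) = 1113879. Step 2 — v_13(1113879) = 5 (factor: 1113879 = (13^5 · 3); the sign does not affect v_p). Step 3 — |x − y|_13 = 13^{-5} = 1/371293.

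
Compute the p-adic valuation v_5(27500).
v_5(27500) = 4

v_5(n) is the largest exponent k such that 5^k divides n. Factor out: 27500 = 5^4 · 44. (Sign doesn't affect v_p.) So v_5(27500) = 4.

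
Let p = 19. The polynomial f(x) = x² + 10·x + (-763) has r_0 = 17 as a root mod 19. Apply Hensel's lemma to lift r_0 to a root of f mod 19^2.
r_1 = 188 (mod 361)

Hensel: r_{i+1} = r_i − f(r_i)·(f′(r_i))^{-1} mod 19^{i+2}, f′(x) = 2x + 10. Iterate:
  r_0 = 17 (mod 19)
  r_1 = 188 (mod 361)
Final: r = 188 satisfies f(r) ≡ 0 mod 19^2.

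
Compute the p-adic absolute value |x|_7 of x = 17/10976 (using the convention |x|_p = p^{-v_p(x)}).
|17/10976|_7 = 343

Step 1 — compute v_7(x) by factoring powers of 7 out of the numerator and denominator: v_7(17/10976) = -3. Step 2 — apply |x|_p = p^{-v_p(x)} = 7^{3} = 343.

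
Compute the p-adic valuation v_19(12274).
v_19(12274) = 2

v_19(n) is the largest exponent k such that 19^k divides n. Factor out: 12274 = 19^2 · 34. (Sign doesn't affect v_p.) So v_19(12274) = 2.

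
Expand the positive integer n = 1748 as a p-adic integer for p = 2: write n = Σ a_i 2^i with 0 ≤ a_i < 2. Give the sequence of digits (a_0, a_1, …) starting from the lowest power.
(a_0, a_1, …) = (0, 0, 1, 0, 1, 0, 1, 1, 0, 1, 1)

Repeated division by 2 gives the digits low-to-high: 1748 = 1·2^2 + 1·2^4 + 1·2^6 + 1·2^7 + 1·2^9 + 1·2^10. Digit sequence: (0, 0, 1, 0, 1, 0, 1, 1, 0, 1, 1).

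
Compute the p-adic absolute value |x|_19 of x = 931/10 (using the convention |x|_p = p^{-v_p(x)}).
|931/10|_19 = 1/19

Step 1 — compute v_19(x) by factoring powers of 19 out of the numerator and denominator: v_19(931/10) = 1. Step 2 — apply |x|_p = p^{-v_p(x)} = 19^{-1} = 1/19.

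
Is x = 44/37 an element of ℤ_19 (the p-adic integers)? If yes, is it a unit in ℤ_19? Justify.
x ∈ ℤ_19^× (unit); v_19(x) = 0

ℤ_19 = {x ∈ ℚ_19 : v_19(x) ≥ 0} and ℤ_19^× = {x ∈ ℤ_19 : v_19(x) = 0}. Here v_19(44/37) = v_19(num) − v_19(den) = 0; compare against these criteria.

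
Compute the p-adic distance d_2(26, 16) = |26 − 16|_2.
d_2(26, 16) = 1/2

Step 1 — x − y = 26 − 16 = 10. Step 2 — v_2(10) = 1 (factor: 10 = (2^1 · 5); the sign does not affect v_p). Step 3 — |x − y|_2 = 2^{-1} = 1/2.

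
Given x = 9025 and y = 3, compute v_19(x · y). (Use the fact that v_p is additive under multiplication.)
v_19(27075) = 2

v_p(x) = 2 (factor: 9025 = 19^2 · 25); v_p(y) = 0 (factor: 3 = 19^0 · 3). Additivity: v_p(xy) = v_p(x) + v_p(y) = 2 + 0 = 2. (Direct check: xy = 27075 = 19^2 · (75).)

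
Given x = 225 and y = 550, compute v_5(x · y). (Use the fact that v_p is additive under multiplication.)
v_5(123750) = 4

v_p(x) = 2 (factor: 225 = 5^2 · 9); v_p(y) = 2 (factor: 550 = 5^2 · 22). Additivity: v_p(xy) = v_p(x) + v_p(y) = 2 + 2 = 4. (Direct check: xy = 123750 = 5^4 · (198).)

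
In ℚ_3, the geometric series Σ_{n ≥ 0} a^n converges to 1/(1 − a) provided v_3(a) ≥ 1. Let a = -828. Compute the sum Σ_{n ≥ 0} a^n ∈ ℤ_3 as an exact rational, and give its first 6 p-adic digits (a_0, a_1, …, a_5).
Σ a^n = 1/(1 − a) = 1/829;  first 6 digits = (1, 0, 1, 2, 2, 0)

v_3(a) = 2 ≥ 1, so the series converges in ℤ_3 to 1/(1 − a) = 1/(1 − (-828)) = 1/829. Expand this rational in ℤ_3: compute digits iteratively via d_i = x_i mod 3, x_{i+1} = (x_i − d_i)/3. The first 6 digits are (1, 0, 1, 2, 2, 0).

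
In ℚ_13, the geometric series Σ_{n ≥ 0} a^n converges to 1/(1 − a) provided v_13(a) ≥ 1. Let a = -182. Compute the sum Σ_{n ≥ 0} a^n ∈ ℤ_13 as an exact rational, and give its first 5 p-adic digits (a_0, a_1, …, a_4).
Σ a^n = 1/(1 − a) = 1/183;  first 5 digits = (1, 12, 12, 0, 12)

v_13(a) = 1 ≥ 1, so the series converges in ℤ_13 to 1/(1 − a) = 1/(1 − (-182)) = 1/183. Expand this rational in ℤ_13: compute digits iteratively via d_i = x_i mod 13, x_{i+1} = (x_i − d_i)/13. The first 5 digits are (1, 12, 12, 0, 12).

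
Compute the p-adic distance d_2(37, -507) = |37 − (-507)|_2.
d_2(37, -507) = 1/32

Step 1 — x − y = 37 − (-507) = 544. Step 2 — v_2(544) = 5 (factor: 544 = (2^5 · 17); the sign does not affect v_p). Step 3 — |x − y|_2 = 2^{-5} = 1/32.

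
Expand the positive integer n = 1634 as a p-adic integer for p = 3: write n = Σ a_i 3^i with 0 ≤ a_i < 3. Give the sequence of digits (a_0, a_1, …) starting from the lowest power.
(a_0, a_1, …) = (2, 1, 1, 0, 2, 0, 2)

Repeated division by 3 gives the digits low-to-high: 1634 = 2 + 1·3^1 + 1·3^2 + 2·3^4 + 2·3^6. Digit sequence: (2, 1, 1, 0, 2, 0, 2).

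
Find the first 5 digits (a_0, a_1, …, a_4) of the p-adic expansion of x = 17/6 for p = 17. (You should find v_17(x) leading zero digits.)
(a_0, …, a_4) = (0, 3, 14, 2, 14)

v_17(17/6) = 1, so a_0 = ... = a_0 = 0. Factor out: x = 17^1 · u with u = 1/6 a unit in ℤ_17. Expand u iteratively via a_{v+i} = u_i mod 17, u_{i+1} = (u_i − a_{v+i})/17:
  u_0 = 1/6;  a_1 = 3;  u_1 = (u_0 − 3)/17 = -1/6
  u_1 = -1/6;  a_2 = 14;  u_2 = (u_1 − 14)/17 = -5/6
  u_2 = -5/6;  a_3 = 2;  u_3 = (u_2 − 2)/17 = -1/6
  u_3 = -1/6;  a_4 = 14;  u_4 = (u_3 − 14)/17 = -5/6
Digits: (0, 3, 14, 2, 14).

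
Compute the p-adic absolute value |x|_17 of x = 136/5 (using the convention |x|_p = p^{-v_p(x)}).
|136/5|_17 = 1/17

Step 1 — compute v_17(x) by factoring powers of 17 out of the numerator and denominator: v_17(136/5) = 1. Step 2 — apply |x|_p = p^{-v_p(x)} = 17^{-1} = 1/17.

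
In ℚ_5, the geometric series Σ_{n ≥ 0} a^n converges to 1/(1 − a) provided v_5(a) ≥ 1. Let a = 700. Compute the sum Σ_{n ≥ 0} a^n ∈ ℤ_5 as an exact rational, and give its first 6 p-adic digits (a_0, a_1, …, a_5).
Σ a^n = 1/(1 − a) = -1/699;  first 6 digits = (1, 0, 3, 0, 0, 2)

v_5(a) = 2 ≥ 1, so the series converges in ℤ_5 to 1/(1 − a) = 1/(1 − 700) = -1/699. Expand this rational in ℤ_5: compute digits iteratively via d_i = x_i mod 5, x_{i+1} = (x_i − d_i)/5. The first 6 digits are (1, 0, 3, 0, 0, 2).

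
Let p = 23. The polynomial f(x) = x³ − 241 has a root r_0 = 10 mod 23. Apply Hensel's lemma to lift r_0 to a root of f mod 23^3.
r_2 = 1896 (mod 12167)

Hensel: r_{i+1} = r_i − f(r_i)/f′(r_i) mod 23^{i+2}, where f′(x) = 3x². Iterate:
  r_0 = 10 (mod 23)
  r_1 = 309 (mod 529)
  r_2 = 1896 (mod 12167)
Final: r = 1896 with f(r) ≡ 0 mod 23^3.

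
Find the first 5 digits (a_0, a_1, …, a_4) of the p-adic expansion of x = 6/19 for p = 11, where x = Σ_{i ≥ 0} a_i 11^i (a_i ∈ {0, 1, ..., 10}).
(a_0, …, a_4) = (9, 5, 7, 8, 5)

v_11(6/19) = 0 (numerator and denominator both coprime to 11), so x ∈ ℤ_11^×. Compute digits iteratively via a_i = x_i mod 11, x_{i+1} = (x_i − a_i)/11, with x_0 = x:
  x_0 = 6/19;  a_0 = 9;  x_1 = (x_0 − 9)/11 = -15/19
  x_1 = -15/19;  a_1 = 5;  x_2 = (x_1 − 5)/11 = -10/19
  x_2 = -10/19;  a_2 = 7;  x_3 = (x_2 − 7)/11 = -13/19
  x_3 = -13/19;  a_3 = 8;  x_4 = (x_3 − 8)/11 = -15/19
  x_4 = -15/19;  a_4 = 5;  x_5 = (x_4 − 5)/11 = -10/19
Digits: (9, 5, 7, 8, 5).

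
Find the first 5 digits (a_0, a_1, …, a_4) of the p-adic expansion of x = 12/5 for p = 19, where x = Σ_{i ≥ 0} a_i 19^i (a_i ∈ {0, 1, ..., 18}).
(a_0, …, a_4) = (10, 11, 7, 11, 7)

v_19(12/5) = 0 (numerator and denominator both coprime to 19), so x ∈ ℤ_19^×. Compute digits iteratively via a_i = x_i mod 19, x_{i+1} = (x_i − a_i)/19, with x_0 = x:
  x_0 = 12/5;  a_0 = 10;  x_1 = (x_0 − 10)/19 = -2/5
  x_1 = -2/5;  a_1 = 11;  x_2 = (x_1 − 11)/19 = -3/5
  x_2 = -3/5;  a_2 = 7;  x_3 = (x_2 − 7)/19 = -2/5
  x_3 = -2/5;  a_3 = 11;  x_4 = (x_3 − 11)/19 = -3/5
  x_4 = -3/5;  a_4 = 7;  x_5 = (x_4 − 7)/19 = -2/5
Digits: (10, 11, 7, 11, 7).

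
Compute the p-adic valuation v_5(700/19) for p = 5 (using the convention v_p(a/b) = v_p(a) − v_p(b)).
v_5(700/19) = 2

Factor powers of 5 from the numerator and denominator of the reduced fraction: 700 = 5^2 · 28 and 19 = 5^0 · 19. Apply v_p(a/b) = v_p(a) − v_p(b): v_5(700/19) = 2 − 0 = 2.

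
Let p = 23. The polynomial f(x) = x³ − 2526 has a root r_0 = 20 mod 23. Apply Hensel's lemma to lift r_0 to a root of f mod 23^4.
r_3 = 120586 (mod 279841)

Hensel: r_{i+1} = r_i − f(r_i)/f′(r_i) mod 23^{i+2}, where f′(x) = 3x². Iterate:
  r_0 = 20 (mod 23)
  r_1 = 503 (mod 529)
  r_2 = 11083 (mod 12167)
  r_3 = 120586 (mod 279841)
Final: r = 120586 with f(r) ≡ 0 mod 23^4.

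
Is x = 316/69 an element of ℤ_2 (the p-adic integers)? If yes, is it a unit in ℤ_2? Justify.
x ∈ ℤ_2 but not a unit; v_2(x) = 2 > 0

ℤ_2 = {x ∈ ℚ_2 : v_2(x) ≥ 0} and ℤ_2^× = {x ∈ ℤ_2 : v_2(x) = 0}. Here v_2(316/69) = v_2(num) − v_2(den) = 2; compare against these criteria.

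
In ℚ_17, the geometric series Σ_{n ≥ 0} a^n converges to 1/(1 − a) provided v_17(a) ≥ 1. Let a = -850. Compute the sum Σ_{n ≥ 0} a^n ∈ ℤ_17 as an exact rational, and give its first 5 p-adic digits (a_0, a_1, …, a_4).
Σ a^n = 1/(1 − a) = 1/851;  first 5 digits = (1, 1, 15, 11, 0)

v_17(a) = 1 ≥ 1, so the series converges in ℤ_17 to 1/(1 − a) = 1/(1 − (-850)) = 1/851. Expand this rational in ℤ_17: compute digits iteratively via d_i = x_i mod 17, x_{i+1} = (x_i − d_i)/17. The first 5 digits are (1, 1, 15, 11, 0).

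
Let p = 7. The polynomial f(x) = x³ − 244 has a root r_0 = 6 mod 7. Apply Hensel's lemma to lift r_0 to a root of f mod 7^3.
r_2 = 195 (mod 343)

Hensel: r_{i+1} = r_i − f(r_i)/f′(r_i) mod 7^{i+2}, where f′(x) = 3x². Iterate:
  r_0 = 6 (mod 7)
  r_1 = 48 (mod 49)
  r_2 = 195 (mod 343)
Final: r = 195 with f(r) ≡ 0 mod 7^3.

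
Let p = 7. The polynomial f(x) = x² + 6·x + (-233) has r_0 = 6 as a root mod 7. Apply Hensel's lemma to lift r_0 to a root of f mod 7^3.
r_2 = 181 (mod 343)

Hensel: r_{i+1} = r_i − f(r_i)·(f′(r_i))^{-1} mod 7^{i+2}, f′(x) = 2x + 6. Iterate:
  r_0 = 6 (mod 7)
  r_1 = 34 (mod 49)
  r_2 = 181 (mod 343)
Final: r = 181 satisfies f(r) ≡ 0 mod 7^3.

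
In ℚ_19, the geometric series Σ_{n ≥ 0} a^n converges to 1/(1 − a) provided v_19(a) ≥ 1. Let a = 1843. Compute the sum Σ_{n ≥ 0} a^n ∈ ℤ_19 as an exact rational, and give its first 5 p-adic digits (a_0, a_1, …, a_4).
Σ a^n = 1/(1 − a) = -1/1842;  first 5 digits = (1, 2, 9, 9, 7)

v_19(a) = 1 ≥ 1, so the series converges in ℤ_19 to 1/(1 − a) = 1/(1 − 1843) = -1/1842. Expand this rational in ℤ_19: compute digits iteratively via d_i = x_i mod 19, x_{i+1} = (x_i − d_i)/19. The first 5 digits are (1, 2, 9, 9, 7).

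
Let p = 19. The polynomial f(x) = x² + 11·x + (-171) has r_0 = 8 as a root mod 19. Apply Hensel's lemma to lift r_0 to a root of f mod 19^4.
r_3 = 43556 (mod 130321)

Hensel: r_{i+1} = r_i − f(r_i)·(f′(r_i))^{-1} mod 19^{i+2}, f′(x) = 2x + 11. Iterate:
  r_0 = 8 (mod 19)
  r_1 = 236 (mod 361)
  r_2 = 2402 (mod 6859)
  r_3 = 43556 (mod 130321)
Final: r = 43556 satisfies f(r) ≡ 0 mod 19^4.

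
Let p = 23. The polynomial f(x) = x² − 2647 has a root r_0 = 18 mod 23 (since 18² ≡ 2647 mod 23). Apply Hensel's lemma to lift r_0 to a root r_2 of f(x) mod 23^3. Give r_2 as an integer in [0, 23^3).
r_2 = 5975 (mod 12167)

Hensel's recurrence: r_{i+1} = r_i − f(r_i)·(f′(r_i))^{-1} mod 23^{i+2}, with f′(x) = 2x. Iterate:
  r_0 = 18 (mod 23)
  r_1 = 156 (mod 529)
  r_2 = 5975 (mod 12167)
Final: r_2 = 5975, and one checks f(r_2) ≡ 0 mod 23^3.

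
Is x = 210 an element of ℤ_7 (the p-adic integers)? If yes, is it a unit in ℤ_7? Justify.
x ∈ ℤ_7 but not a unit; v_7(x) = 1 > 0

ℤ_7 = {x ∈ ℚ_7 : v_7(x) ≥ 0} and ℤ_7^× = {x ∈ ℤ_7 : v_7(x) = 0}. Here v_7(210) = v_7(num) − v_7(den) = 1; compare against these criteria.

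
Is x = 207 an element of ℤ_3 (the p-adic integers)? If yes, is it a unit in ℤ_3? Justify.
x ∈ ℤ_3 but not a unit; v_3(x) = 2 > 0

ℤ_3 = {x ∈ ℚ_3 : v_3(x) ≥ 0} and ℤ_3^× = {x ∈ ℤ_3 : v_3(x) = 0}. Here v_3(207) = v_3(num) − v_3(den) = 2; compare against these criteria.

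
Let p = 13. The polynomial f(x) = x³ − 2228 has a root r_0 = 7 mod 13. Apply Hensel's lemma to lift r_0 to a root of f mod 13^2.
r_1 = 98 (mod 169)

Hensel: r_{i+1} = r_i − f(r_i)/f′(r_i) mod 13^{i+2}, where f′(x) = 3x². Iterate:
  r_0 = 7 (mod 13)
  r_1 = 98 (mod 169)
Final: r = 98 with f(r) ≡ 0 mod 13^2.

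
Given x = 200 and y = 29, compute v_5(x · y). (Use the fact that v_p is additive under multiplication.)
v_5(5800) = 2

v_p(x) = 2 (factor: 200 = 5^2 · 8); v_p(y) = 0 (factor: 29 = 5^0 · 29). Additivity: v_p(xy) = v_p(x) + v_p(y) = 2 + 0 = 2. (Direct check: xy = 5800 = 5^2 · (232).)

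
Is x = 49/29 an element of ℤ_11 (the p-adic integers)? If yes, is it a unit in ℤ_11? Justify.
x ∈ ℤ_11^× (unit); v_11(x) = 0

ℤ_11 = {x ∈ ℚ_11 : v_11(x) ≥ 0} and ℤ_11^× = {x ∈ ℤ_11 : v_11(x) = 0}. Here v_11(49/29) = v_11(num) − v_11(den) = 0; compare against these criteria.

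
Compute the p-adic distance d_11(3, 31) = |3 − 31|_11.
d_11(3, 31) = 1

Step 1 — x − y = 3 − 31 = -28. Step 2 — v_11(-28) = 0 (factor: -28 = −(11^0 · 28); the sign does not affect v_p). Step 3 — |x − y|_11 = 11^{0} = 1.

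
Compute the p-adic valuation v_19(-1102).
v_19(-1102) = 1

v_19(n) is the largest exponent k such that 19^k divides n. Factor out: -1102 = -19^1 · 58. (Sign doesn't affect v_p.) So v_19(-1102) = 1.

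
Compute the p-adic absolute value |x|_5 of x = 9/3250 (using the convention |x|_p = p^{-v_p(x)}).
|9/3250|_5 = 125

Step 1 — compute v_5(x) by factoring powers of 5 out of the numerator and denominator: v_5(9/3250) = -3. Step 2 — apply |x|_p = p^{-v_p(x)} = 5^{3} = 125.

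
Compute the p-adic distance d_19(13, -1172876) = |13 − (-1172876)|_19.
d_19(13, -1172876) = 1/130321

Step 1 — x − y = 13 − (-1172876) = 1172889. Step 2 — v_19(1172889) = 4 (factor: 1172889 = (19^4 · 9); the sign does not affect v_p). Step 3 — |x − y|_19 = 19^{-4} = 1/130321.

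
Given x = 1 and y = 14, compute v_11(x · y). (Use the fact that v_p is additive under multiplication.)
v_11(14) = 0

v_p(x) = 0 (factor: 1 = 11^0 · 1); v_p(y) = 0 (factor: 14 = 11^0 · 14). Additivity: v_p(xy) = v_p(x) + v_p(y) = 0 + 0 = 0. (Direct check: xy = 14 = 11^0 · (14).)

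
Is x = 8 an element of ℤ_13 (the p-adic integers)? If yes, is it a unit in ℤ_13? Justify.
x ∈ ℤ_13^× (unit); v_13(x) = 0

ℤ_13 = {x ∈ ℚ_13 : v_13(x) ≥ 0} and ℤ_13^× = {x ∈ ℤ_13 : v_13(x) = 0}. Here v_13(8) = v_13(num) − v_13(den) = 0; compare against these criteria.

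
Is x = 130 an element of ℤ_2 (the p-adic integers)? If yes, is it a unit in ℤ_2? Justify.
x ∈ ℤ_2 but not a unit; v_2(x) = 1 > 0

ℤ_2 = {x ∈ ℚ_2 : v_2(x) ≥ 0} and ℤ_2^× = {x ∈ ℤ_2 : v_2(x) = 0}. Here v_2(130) = v_2(num) − v_2(den) = 1; compare against these criteria.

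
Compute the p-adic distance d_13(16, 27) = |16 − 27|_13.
d_13(16, 27) = 1

Step 1 — x − y = 16 − 27 = -11. Step 2 — v_13(-11) = 0 (factor: -11 = −(13^0 · 11); the sign does not affect v_p). Step 3 — |x − y|_13 = 13^{0} = 1.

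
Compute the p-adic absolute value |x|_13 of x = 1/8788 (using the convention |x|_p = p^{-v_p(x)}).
|1/8788|_13 = 2197

Step 1 — compute v_13(x) by factoring powers of 13 out of the numerator and denominator: v_13(1/8788) = -3. Step 2 — apply |x|_p = p^{-v_p(x)} = 13^{3} = 2197.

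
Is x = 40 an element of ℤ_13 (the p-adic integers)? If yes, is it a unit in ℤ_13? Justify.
x ∈ ℤ_13^× (unit); v_13(x) = 0

ℤ_13 = {x ∈ ℚ_13 : v_13(x) ≥ 0} and ℤ_13^× = {x ∈ ℤ_13 : v_13(x) = 0}. Here v_13(40) = v_13(num) − v_13(den) = 0; compare against these criteria.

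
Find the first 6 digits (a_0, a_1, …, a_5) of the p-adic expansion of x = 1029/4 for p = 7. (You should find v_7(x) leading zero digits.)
(a_0, …, a_5) = (0, 0, 0, 6, 1, 5)

v_7(1029/4) = 3, so a_0 = ... = a_2 = 0. Factor out: x = 7^3 · u with u = 3/4 a unit in ℤ_7. Expand u iteratively via a_{v+i} = u_i mod 7, u_{i+1} = (u_i − a_{v+i})/7:
  u_0 = 3/4;  a_3 = 6;  u_1 = (u_0 − 6)/7 = -3/4
  u_1 = -3/4;  a_4 = 1;  u_2 = (u_1 − 1)/7 = -1/4
  u_2 = -1/4;  a_5 = 5;  u_3 = (u_2 − 5)/7 = -3/4
Digits: (0, 0, 0, 6, 1, 5).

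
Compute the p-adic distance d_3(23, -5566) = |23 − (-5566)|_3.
d_3(23, -5566) = 1/243

Step 1 — x − y = 23 − (-5566) = 5589. Step 2 — v_3(5589) = 5 (factor: 5589 = (3^5 · 23); the sign does not affect v_p). Step 3 — |x − y|_3 = 3^{-5} = 1/243.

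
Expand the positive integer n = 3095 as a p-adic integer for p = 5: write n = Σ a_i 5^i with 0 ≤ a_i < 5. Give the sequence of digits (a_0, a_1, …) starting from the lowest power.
(a_0, a_1, …) = (0, 4, 3, 4, 4)

Repeated division by 5 gives the digits low-to-high: 3095 = 4·5^1 + 3·5^2 + 4·5^3 + 4·5^4. Digit sequence: (0, 4, 3, 4, 4).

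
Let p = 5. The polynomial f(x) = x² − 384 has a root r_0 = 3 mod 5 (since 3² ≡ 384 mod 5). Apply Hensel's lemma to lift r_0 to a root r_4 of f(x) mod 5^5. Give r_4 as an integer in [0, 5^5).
r_4 = 1628 (mod 3125)

Hensel's recurrence: r_{i+1} = r_i − f(r_i)·(f′(r_i))^{-1} mod 5^{i+2}, with f′(x) = 2x. Iterate:
  r_0 = 3 (mod 5)
  r_1 = 3 (mod 25)
  r_2 = 3 (mod 125)
  r_3 = 378 (mod 625)
  r_4 = 1628 (mod 3125)
Final: r_4 = 1628, and one checks f(r_4) ≡ 0 mod 5^5.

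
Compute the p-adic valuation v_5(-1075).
v_5(-1075) = 2

v_5(n) is the largest exponent k such that 5^k divides n. Factor out: -1075 = -5^2 · 43. (Sign doesn't affect v_p.) So v_5(-1075) = 2.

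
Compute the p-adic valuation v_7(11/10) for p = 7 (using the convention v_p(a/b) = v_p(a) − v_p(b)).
v_7(11/10) = 0

Factor powers of 7 from the numerator and denominator of the reduced fraction: 11 = 7^0 · 11 and 10 = 7^0 · 10. Apply v_p(a/b) = v_p(a) − v_p(b): v_7(11/10) = 0 − 0 = 0.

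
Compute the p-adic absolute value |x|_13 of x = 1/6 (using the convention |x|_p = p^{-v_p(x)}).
|1/6|_13 = 1

Step 1 — compute v_13(x) by factoring powers of 13 out of the numerator and denominator: v_13(1/6) = 0. Step 2 — apply |x|_p = p^{-v_p(x)} = 13^{0} = 1.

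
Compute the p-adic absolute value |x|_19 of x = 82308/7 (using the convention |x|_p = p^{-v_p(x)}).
|82308/7|_19 = 1/6859

Step 1 — compute v_19(x) by factoring powers of 19 out of the numerator and denominator: v_19(82308/7) = 3. Step 2 — apply |x|_p = p^{-v_p(x)} = 19^{-3} = 1/6859.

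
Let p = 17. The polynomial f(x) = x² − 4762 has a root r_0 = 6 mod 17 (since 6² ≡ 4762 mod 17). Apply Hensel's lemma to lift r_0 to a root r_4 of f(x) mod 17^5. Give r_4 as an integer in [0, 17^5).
r_4 = 1214826 (mod 1419857)

Hensel's recurrence: r_{i+1} = r_i − f(r_i)·(f′(r_i))^{-1} mod 17^{i+2}, with f′(x) = 2x. Iterate:
  r_0 = 6 (mod 17)
  r_1 = 159 (mod 289)
  r_2 = 1315 (mod 4913)
  r_3 = 45532 (mod 83521)
  r_4 = 1214826 (mod 1419857)
Final: r_4 = 1214826, and one checks f(r_4) ≡ 0 mod 17^5.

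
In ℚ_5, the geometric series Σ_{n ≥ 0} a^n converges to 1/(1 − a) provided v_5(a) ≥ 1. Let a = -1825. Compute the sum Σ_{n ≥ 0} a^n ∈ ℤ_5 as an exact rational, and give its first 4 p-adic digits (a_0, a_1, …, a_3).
Σ a^n = 1/(1 − a) = 1/1826;  first 4 digits = (1, 0, 2, 0)

v_5(a) = 2 ≥ 1, so the series converges in ℤ_5 to 1/(1 − a) = 1/(1 − (-1825)) = 1/1826. Expand this rational in ℤ_5: compute digits iteratively via d_i = x_i mod 5, x_{i+1} = (x_i − d_i)/5. The first 4 digits are (1, 0, 2, 0).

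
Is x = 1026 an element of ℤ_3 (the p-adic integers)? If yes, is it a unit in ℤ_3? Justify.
x ∈ ℤ_3 but not a unit; v_3(x) = 3 > 0

ℤ_3 = {x ∈ ℚ_3 : v_3(x) ≥ 0} and ℤ_3^× = {x ∈ ℤ_3 : v_3(x) = 0}. Here v_3(1026) = v_3(num) − v_3(den) = 3; compare against these criteria.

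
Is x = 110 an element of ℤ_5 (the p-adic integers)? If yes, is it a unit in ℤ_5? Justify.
x ∈ ℤ_5 but not a unit; v_5(x) = 1 > 0

ℤ_5 = {x ∈ ℚ_5 : v_5(x) ≥ 0} and ℤ_5^× = {x ∈ ℤ_5 : v_5(x) = 0}. Here v_5(110) = v_5(num) − v_5(den) = 1; compare against these criteria.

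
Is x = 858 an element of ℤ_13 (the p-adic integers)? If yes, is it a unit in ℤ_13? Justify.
x ∈ ℤ_13 but not a unit; v_13(x) = 1 > 0

ℤ_13 = {x ∈ ℚ_13 : v_13(x) ≥ 0} and ℤ_13^× = {x ∈ ℤ_13 : v_13(x) = 0}. Here v_13(858) = v_13(num) − v_13(den) = 1; compare against these criteria.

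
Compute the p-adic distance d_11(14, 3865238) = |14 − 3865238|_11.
d_11(14, 3865238) = 1/161051

Step 1 — x − y = 14 − 3865238 = -3865224. Step 2 — v_11(-3865224) = 5 (factor: -3865224 = −(11^5 · 24); the sign does not affect v_p). Step 3 — |x − y|_11 = 11^{-5} = 1/161051.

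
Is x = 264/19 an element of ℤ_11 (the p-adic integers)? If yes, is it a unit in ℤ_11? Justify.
x ∈ ℤ_11 but not a unit; v_11(x) = 1 > 0

ℤ_11 = {x ∈ ℚ_11 : v_11(x) ≥ 0} and ℤ_11^× = {x ∈ ℤ_11 : v_11(x) = 0}. Here v_11(264/19) = v_11(num) − v_11(den) = 1; compare against these criteria.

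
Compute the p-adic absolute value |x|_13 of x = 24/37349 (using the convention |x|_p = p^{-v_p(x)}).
|24/37349|_13 = 2197

Step 1 — compute v_13(x) by factoring powers of 13 out of the numerator and denominator: v_13(24/37349) = -3. Step 2 — apply |x|_p = p^{-v_p(x)} = 13^{3} = 2197.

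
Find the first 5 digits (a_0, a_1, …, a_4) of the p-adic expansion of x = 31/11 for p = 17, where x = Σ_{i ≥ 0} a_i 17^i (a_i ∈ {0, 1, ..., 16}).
(a_0, …, a_4) = (9, 12, 7, 15, 13)

v_17(31/11) = 0 (numerator and denominator both coprime to 17), so x ∈ ℤ_17^×. Compute digits iteratively via a_i = x_i mod 17, x_{i+1} = (x_i − a_i)/17, with x_0 = x:
  x_0 = 31/11;  a_0 = 9;  x_1 = (x_0 − 9)/17 = -4/11
  x_1 = -4/11;  a_1 = 12;  x_2 = (x_1 − 12)/17 = -8/11
  x_2 = -8/11;  a_2 = 7;  x_3 = (x_2 − 7)/17 = -5/11
  x_3 = -5/11;  a_3 = 15;  x_4 = (x_3 − 15)/17 = -10/11
  x_4 = -10/11;  a_4 = 13;  x_5 = (x_4 − 13)/17 = -9/11
Digits: (9, 12, 7, 15, 13).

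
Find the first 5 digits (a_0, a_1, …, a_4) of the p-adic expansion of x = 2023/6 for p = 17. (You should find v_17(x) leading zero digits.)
(a_0, …, a_4) = (0, 0, 4, 14, 2)

v_17(2023/6) = 2, so a_0 = ... = a_1 = 0. Factor out: x = 17^2 · u with u = 7/6 a unit in ℤ_17. Expand u iteratively via a_{v+i} = u_i mod 17, u_{i+1} = (u_i − a_{v+i})/17:
  u_0 = 7/6;  a_2 = 4;  u_1 = (u_0 − 4)/17 = -1/6
  u_1 = -1/6;  a_3 = 14;  u_2 = (u_1 − 14)/17 = -5/6
  u_2 = -5/6;  a_4 = 2;  u_3 = (u_2 − 2)/17 = -1/6
Digits: (0, 0, 4, 14, 2).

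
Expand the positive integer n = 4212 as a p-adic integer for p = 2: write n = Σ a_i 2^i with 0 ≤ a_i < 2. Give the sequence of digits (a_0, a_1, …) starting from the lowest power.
(a_0, a_1, …) = (0, 0, 1, 0, 1, 1, 1, 0, 0, 0, 0, 0, 1)

Repeated division by 2 gives the digits low-to-high: 4212 = 1·2^2 + 1·2^4 + 1·2^5 + 1·2^6 + 1·2^12. Digit sequence: (0, 0, 1, 0, 1, 1, 1, 0, 0, 0, 0, 0, 1).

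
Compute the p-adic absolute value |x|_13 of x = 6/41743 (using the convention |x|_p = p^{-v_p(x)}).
|6/41743|_13 = 2197

Step 1 — compute v_13(x) by factoring powers of 13 out of the numerator and denominator: v_13(6/41743) = -3. Step 2 — apply |x|_p = p^{-v_p(x)} = 13^{3} = 2197.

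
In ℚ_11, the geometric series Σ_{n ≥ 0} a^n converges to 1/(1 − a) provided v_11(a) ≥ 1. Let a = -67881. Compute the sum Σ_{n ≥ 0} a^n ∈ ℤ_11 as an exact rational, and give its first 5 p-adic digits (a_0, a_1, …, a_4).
Σ a^n = 1/(1 − a) = 1/67882;  first 5 digits = (1, 0, 0, 4, 6)

v_11(a) = 3 ≥ 1, so the series converges in ℤ_11 to 1/(1 − a) = 1/(1 − (-67881)) = 1/67882. Expand this rational in ℤ_11: compute digits iteratively via d_i = x_i mod 11, x_{i+1} = (x_i − d_i)/11. The first 5 digits are (1, 0, 0, 4, 6).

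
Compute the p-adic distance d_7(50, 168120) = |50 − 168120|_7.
d_7(50, 168120) = 1/16807

Step 1 — x − y = 50 − 168120 = -168070. Step 2 — v_7(-168070) = 5 (factor: -168070 = −(7^5 · 10); the sign does not affect v_p). Step 3 — |x − y|_7 = 7^{-5} = 1/16807.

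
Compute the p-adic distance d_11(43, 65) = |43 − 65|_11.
d_11(43, 65) = 1/11

Step 1 — x − y = 43 − 65 = -22. Step 2 — v_11(-22) = 1 (factor: -22 = −(11^1 · 2); the sign does not affect v_p). Step 3 — |x − y|_11 = 11^{-1} = 1/11.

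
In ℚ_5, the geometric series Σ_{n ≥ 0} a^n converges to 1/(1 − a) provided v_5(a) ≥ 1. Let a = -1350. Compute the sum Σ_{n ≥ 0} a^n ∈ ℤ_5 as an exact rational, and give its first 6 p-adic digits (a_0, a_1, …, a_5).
Σ a^n = 1/(1 − a) = 1/1351;  first 6 digits = (1, 0, 1, 4, 3, 2)

v_5(a) = 2 ≥ 1, so the series converges in ℤ_5 to 1/(1 − a) = 1/(1 − (-1350)) = 1/1351. Expand this rational in ℤ_5: compute digits iteratively via d_i = x_i mod 5, x_{i+1} = (x_i − d_i)/5. The first 6 digits are (1, 0, 1, 4, 3, 2).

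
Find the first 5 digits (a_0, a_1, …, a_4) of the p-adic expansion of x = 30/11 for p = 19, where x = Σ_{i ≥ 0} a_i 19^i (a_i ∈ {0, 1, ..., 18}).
(a_0, …, a_4) = (1, 7, 10, 15, 13)

v_19(30/11) = 0 (numerator and denominator both coprime to 19), so x ∈ ℤ_19^×. Compute digits iteratively via a_i = x_i mod 19, x_{i+1} = (x_i − a_i)/19, with x_0 = x:
  x_0 = 30/11;  a_0 = 1;  x_1 = (x_0 − 1)/19 = 1/11
  x_1 = 1/11;  a_1 = 7;  x_2 = (x_1 − 7)/19 = -4/11
  x_2 = -4/11;  a_2 = 10;  x_3 = (x_2 − 10)/19 = -6/11
  x_3 = -6/11;  a_3 = 15;  x_4 = (x_3 − 15)/19 = -9/11
  x_4 = -9/11;  a_4 = 13;  x_5 = (x_4 − 13)/19 = -8/11
Digits: (1, 7, 10, 15, 13).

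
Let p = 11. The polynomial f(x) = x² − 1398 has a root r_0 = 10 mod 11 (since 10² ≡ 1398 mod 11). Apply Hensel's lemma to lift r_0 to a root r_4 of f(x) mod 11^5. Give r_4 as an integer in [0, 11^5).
r_4 = 120966 (mod 161051)

Hensel's recurrence: r_{i+1} = r_i − f(r_i)·(f′(r_i))^{-1} mod 11^{i+2}, with f′(x) = 2x. Iterate:
  r_0 = 10 (mod 11)
  r_1 = 87 (mod 121)
  r_2 = 1176 (mod 1331)
  r_3 = 3838 (mod 14641)
  r_4 = 120966 (mod 161051)
Final: r_4 = 120966, and one checks f(r_4) ≡ 0 mod 11^5.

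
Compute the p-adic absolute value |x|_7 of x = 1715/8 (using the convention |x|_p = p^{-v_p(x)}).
|1715/8|_7 = 1/343

Step 1 — compute v_7(x) by factoring powers of 7 out of the numerator and denominator: v_7(1715/8) = 3. Step 2 — apply |x|_p = p^{-v_p(x)} = 7^{-3} = 1/343.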